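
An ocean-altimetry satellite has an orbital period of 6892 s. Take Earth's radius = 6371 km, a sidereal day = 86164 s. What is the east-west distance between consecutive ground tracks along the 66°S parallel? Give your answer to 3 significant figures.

Node shift per orbit = (6892.0/86164) × 360° = 28.80°.
Equatorial spacing = 28.80 × 111.2 km/° = 3202 km.
At 66° latitude, spacing = 3202 × cos(66°) = 1302 km.

1300 km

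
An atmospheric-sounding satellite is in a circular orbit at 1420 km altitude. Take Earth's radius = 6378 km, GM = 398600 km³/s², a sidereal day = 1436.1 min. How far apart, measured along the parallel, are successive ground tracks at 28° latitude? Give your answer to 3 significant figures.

Semi-major axis a = 6378 + 1420 = 7798 km. Period T = 2π√(a³/μ) = 2π√(7798³/398600) = 6853.1 s = 114.22 min.
Node shift per orbit = (6853.1/86166) × 360° = 28.63°.
Equatorial spacing = 28.63 × 111.3 km/° = 3187 km.
At 28° latitude, spacing = 3187 × cos(28°) = 2814 km.

2810 km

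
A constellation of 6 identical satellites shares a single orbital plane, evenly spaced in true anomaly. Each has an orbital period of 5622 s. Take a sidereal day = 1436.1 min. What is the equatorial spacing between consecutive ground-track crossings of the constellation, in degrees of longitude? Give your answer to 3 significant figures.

3.91°

Single-satellite node shift = (5622.0/86166) × 360° = 23.49°.
With 6 satellites evenly phased, successive equator crossings are 23.49/6 = 3.915° apart.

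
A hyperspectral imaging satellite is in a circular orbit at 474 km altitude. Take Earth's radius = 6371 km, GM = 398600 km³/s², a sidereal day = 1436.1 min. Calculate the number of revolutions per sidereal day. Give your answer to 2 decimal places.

15.29

Semi-major axis a = 6371 + 474 = 6845 km. Period T = 2π√(a³/μ) = 2π√(6845³/398600) = 5636.0 s = 93.93 min.
Orbits per sidereal day = 86166 / 5636.0 = 15.288.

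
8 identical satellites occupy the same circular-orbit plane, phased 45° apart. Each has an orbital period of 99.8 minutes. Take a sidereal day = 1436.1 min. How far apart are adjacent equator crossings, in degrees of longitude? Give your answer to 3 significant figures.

T = 99.8 min = 5988.0 s.
Single-satellite node shift = (5988.0/86166) × 360° = 25.02°.
With 8 satellites evenly phased, successive equator crossings are 25.02/8 = 3.127° apart.

3.13°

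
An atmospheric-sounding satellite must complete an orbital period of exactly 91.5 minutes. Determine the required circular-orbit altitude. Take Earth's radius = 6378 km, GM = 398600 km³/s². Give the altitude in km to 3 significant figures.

348 km

T = 91.5 min = 5490.0 s.
From T = 2π√(a³/μ): a = (μ T²/4π²)^(1/3) = (398600 × 5490.0² / 4π²)^(1/3) = 6726 km.
Altitude h = a − R = 6726 − 6378 = 348 km.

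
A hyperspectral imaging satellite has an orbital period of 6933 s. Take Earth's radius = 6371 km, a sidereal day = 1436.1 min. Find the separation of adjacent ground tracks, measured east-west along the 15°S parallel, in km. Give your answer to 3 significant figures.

3110 km

Node shift per orbit = (6933.0/86166) × 360° = 28.97°.
Equatorial spacing = 28.97 × 111.2 km/° = 3221 km.
At 15° latitude, spacing = 3221 × cos(15°) = 3111 km.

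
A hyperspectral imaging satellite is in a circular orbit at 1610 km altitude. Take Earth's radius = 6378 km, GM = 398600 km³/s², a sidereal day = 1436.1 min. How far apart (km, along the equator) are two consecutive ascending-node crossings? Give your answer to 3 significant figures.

3300 km

Semi-major axis a = 6378 + 1610 = 7988 km. Period T = 2π√(a³/μ) = 2π√(7988³/398600) = 7105.1 s = 118.42 min.
During one orbit Earth rotates (7105.1 / 86166) × 360° = 29.68°.
At the equator that is 29.68° × (2π·6378/360) km/° = 29.68 × 111.3 = 3304 km.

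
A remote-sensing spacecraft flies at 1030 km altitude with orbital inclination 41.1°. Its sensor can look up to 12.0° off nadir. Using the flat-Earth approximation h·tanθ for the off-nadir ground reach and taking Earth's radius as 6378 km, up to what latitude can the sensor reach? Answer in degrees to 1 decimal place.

For a prograde orbit the ground track reaches latitude ±i = ±41.1°.
Sensor half-swath on the ground ≈ 1030·tan(12.0°) = 219 km = 1.97° of latitude.
Maximum observable latitude ≈ 41.1 + 1.97 = 43.1°.

43.1°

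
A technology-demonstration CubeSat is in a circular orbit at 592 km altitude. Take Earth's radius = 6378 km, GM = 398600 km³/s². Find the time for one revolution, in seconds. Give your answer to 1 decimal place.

Semi-major axis a = 6378 + 592 = 6970 km. Period T = 2π√(a³/μ) = 2π√(6970³/398600) = 5791.1 s = 96.52 min.

5791.1 seconds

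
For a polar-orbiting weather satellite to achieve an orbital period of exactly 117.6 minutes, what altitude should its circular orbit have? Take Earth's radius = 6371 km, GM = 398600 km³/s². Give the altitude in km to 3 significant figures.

T = 117.6 min = 7056.0 s.
From T = 2π√(a³/μ): a = (μ T²/4π²)^(1/3) = (398600 × 7056.0² / 4π²)^(1/3) = 7951 km.
Altitude h = a − R = 7951 − 6371 = 1580 km.

1580 km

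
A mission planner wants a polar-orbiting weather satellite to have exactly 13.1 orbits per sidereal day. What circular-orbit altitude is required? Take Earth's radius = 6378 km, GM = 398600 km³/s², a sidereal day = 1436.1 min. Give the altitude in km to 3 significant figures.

1210 km

Required period T = 86166 / 13.1 = 6577.6 s.
From T = 2π√(a³/μ): a = (μ T²/4π²)^(1/3) = (398600 × 6577.6² / 4π²)^(1/3) = 7588 km.
Altitude h = a − R = 7588 − 6378 = 1210 km.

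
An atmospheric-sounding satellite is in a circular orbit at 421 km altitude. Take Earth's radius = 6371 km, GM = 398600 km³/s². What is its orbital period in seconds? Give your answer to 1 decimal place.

5570.7 seconds

Semi-major axis a = 6371 + 421 = 6792 km. Period T = 2π√(a³/μ) = 2π√(6792³/398600) = 5570.7 s = 92.84 min.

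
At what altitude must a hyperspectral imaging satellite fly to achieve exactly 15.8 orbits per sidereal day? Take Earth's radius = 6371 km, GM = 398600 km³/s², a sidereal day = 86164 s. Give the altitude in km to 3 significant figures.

Required period T = 86164 / 15.8 = 5453.4 s.
From T = 2π√(a³/μ): a = (μ T²/4π²)^(1/3) = (398600 × 5453.4² / 4π²)^(1/3) = 6696 km.
Altitude h = a − R = 6696 − 6371 = 325 km.

325 km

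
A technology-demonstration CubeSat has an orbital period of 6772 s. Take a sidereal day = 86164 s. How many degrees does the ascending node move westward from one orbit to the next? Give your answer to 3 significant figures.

28.3°

During one orbit Earth rotates (6772.0 / 86164) × 360° = 28.29°.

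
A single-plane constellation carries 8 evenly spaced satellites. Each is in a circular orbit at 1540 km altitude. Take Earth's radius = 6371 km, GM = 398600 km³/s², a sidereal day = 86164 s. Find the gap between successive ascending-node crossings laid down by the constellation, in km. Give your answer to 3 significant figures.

Semi-major axis a = 6371 + 1540 = 7911 km. Period T = 2π√(a³/μ) = 2π√(7911³/398600) = 7002.6 s = 116.71 min.
Single-satellite node shift = (7002.6/86164) × 360° = 29.26°.
With 8 satellites evenly phased, successive equator crossings are 29.26/8 = 3.657° apart.
That is 3.657 × 111.2 = 407 km at the equator.

407 km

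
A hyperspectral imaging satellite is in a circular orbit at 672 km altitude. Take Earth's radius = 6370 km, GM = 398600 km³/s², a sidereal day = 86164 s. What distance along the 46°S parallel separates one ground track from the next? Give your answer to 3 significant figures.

1900 km

Semi-major axis a = 6370 + 672 = 7042 km. Period T = 2π√(a³/μ) = 2π√(7042³/398600) = 5881.1 s = 98.02 min.
Node shift per orbit = (5881.1/86164) × 360° = 24.57°.
Equatorial spacing = 24.57 × 111.2 km/° = 2732 km.
At 46° latitude, spacing = 2732 × cos(46°) = 1898 km.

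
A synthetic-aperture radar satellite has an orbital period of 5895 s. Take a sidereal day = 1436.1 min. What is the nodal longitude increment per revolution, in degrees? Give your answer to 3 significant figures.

24.6°

During one orbit Earth rotates (5895.0 / 86166) × 360° = 24.63°.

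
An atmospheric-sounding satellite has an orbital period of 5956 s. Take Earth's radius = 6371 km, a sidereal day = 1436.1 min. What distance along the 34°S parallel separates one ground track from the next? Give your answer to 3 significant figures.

Node shift per orbit = (5956.0/86166) × 360° = 24.88°.
Equatorial spacing = 24.88 × 111.2 km/° = 2767 km.
At 34° latitude, spacing = 2767 × cos(34°) = 2294 km.

2290 km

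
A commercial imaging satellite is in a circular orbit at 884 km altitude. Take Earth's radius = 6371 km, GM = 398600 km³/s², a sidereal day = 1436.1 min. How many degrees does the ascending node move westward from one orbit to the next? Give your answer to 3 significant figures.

Semi-major axis a = 6371 + 884 = 7255 km. Period T = 2π√(a³/μ) = 2π√(7255³/398600) = 6149.9 s = 102.50 min.
During one orbit Earth rotates (6149.9 / 86166) × 360° = 25.69°.

25.7°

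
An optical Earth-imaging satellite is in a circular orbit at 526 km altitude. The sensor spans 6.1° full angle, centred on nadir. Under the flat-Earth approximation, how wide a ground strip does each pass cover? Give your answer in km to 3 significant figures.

Half-angle = 6.1°/2 = 3.05°.
Swath width ≈ 2h·tan(θ/2) = 2 × 526 × tan(3.05°) = 56.1 km.

56.1 km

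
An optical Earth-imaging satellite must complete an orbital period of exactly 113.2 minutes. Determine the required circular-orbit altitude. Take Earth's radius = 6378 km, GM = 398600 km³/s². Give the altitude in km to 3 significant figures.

T = 113.2 min = 6792.0 s.
From T = 2π√(a³/μ): a = (μ T²/4π²)^(1/3) = (398600 × 6792.0² / 4π²)^(1/3) = 7752 km.
Altitude h = a − R = 7752 − 6378 = 1374 km.

1370 km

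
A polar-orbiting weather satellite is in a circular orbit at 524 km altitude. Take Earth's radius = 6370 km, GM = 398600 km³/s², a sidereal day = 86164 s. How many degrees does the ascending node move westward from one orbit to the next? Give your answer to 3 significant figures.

Semi-major axis a = 6370 + 524 = 6894 km. Period T = 2π√(a³/μ) = 2π√(6894³/398600) = 5696.6 s = 94.94 min.
During one orbit Earth rotates (5696.6 / 86164) × 360° = 23.80°.

23.8°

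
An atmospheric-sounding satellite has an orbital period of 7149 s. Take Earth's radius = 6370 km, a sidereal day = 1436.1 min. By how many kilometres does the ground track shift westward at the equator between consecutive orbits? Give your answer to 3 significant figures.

During one orbit Earth rotates (7149.0 / 86166) × 360° = 29.87°.
At the equator that is 29.87° × (2π·6370/360) km/° = 29.87 × 111.2 = 3321 km.

3320 km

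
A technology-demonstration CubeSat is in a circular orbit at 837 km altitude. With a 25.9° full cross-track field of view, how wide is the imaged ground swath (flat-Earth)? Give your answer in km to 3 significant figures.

Half-angle = 25.9°/2 = 12.95°.
Swath width ≈ 2h·tan(θ/2) = 2 × 837 × tan(12.95°) = 384.9 km.

385 km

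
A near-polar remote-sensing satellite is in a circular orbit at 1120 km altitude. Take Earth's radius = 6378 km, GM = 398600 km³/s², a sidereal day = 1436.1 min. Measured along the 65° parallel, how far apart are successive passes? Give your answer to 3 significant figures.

1270 km

Semi-major axis a = 6378 + 1120 = 7498 km. Period T = 2π√(a³/μ) = 2π√(7498³/398600) = 6461.4 s = 107.69 min.
Node shift per orbit = (6461.4/86166) × 360° = 27.00°.
Equatorial spacing = 27.00 × 111.3 km/° = 3005 km.
At 65° latitude, spacing = 3005 × cos(65°) = 1270 km.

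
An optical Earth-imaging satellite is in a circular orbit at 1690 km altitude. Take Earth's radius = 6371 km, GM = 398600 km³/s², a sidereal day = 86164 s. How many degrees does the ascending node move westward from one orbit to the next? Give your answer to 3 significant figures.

Semi-major axis a = 6371 + 1690 = 8061 km. Period T = 2π√(a³/μ) = 2π√(8061³/398600) = 7202.7 s = 120.04 min.
During one orbit Earth rotates (7202.7 / 86164) × 360° = 30.09°.

30.1°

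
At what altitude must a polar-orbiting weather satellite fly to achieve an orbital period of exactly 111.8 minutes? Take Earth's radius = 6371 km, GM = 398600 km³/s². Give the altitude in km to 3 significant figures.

1320 km

T = 111.8 min = 6708.0 s.
From T = 2π√(a³/μ): a = (μ T²/4π²)^(1/3) = (398600 × 6708.0² / 4π²)^(1/3) = 7688 km.
Altitude h = a − R = 7688 − 6371 = 1317 km.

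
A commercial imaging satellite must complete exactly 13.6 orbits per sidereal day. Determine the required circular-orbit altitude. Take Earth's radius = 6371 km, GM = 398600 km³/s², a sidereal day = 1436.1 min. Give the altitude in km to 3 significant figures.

1030 km

Required period T = 86166 / 13.6 = 6335.7 s.
From T = 2π√(a³/μ): a = (μ T²/4π²)^(1/3) = (398600 × 6335.7² / 4π²)^(1/3) = 7400 km.
Altitude h = a − R = 7400 − 6371 = 1029 km.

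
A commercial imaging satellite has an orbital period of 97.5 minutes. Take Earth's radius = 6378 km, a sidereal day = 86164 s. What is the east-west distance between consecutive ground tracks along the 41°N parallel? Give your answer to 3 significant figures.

2050 km

T = 97.5 min = 5850.0 s.
Node shift per orbit = (5850.0/86164) × 360° = 24.44°.
Equatorial spacing = 24.44 × 111.3 km/° = 2721 km.
At 41° latitude, spacing = 2721 × cos(41°) = 2053 km.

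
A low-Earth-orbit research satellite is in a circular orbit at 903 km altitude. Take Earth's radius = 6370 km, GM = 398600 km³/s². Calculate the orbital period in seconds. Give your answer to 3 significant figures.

Semi-major axis a = 6370 + 903 = 7273 km. Period T = 2π√(a³/μ) = 2π√(7273³/398600) = 6172.8 s = 102.88 min.

6170 seconds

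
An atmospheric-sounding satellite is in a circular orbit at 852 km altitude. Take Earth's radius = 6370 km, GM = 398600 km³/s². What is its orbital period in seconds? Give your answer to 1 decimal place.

Semi-major axis a = 6370 + 852 = 7222 km. Period T = 2π√(a³/μ) = 2π√(7222³/398600) = 6108.0 s = 101.80 min.

6108.0 seconds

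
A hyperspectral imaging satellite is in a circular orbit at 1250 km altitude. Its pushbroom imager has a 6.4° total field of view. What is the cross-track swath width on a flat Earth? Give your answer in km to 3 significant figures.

Half-angle = 6.4°/2 = 3.2°.
Swath width ≈ 2h·tan(θ/2) = 2 × 1250 × tan(3.2°) = 139.8 km.

140 km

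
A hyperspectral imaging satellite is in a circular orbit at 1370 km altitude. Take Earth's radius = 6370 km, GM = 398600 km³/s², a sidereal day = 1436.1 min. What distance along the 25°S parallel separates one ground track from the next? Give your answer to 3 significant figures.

2850 km

Semi-major axis a = 6370 + 1370 = 7740 km. Period T = 2π√(a³/μ) = 2π√(7740³/398600) = 6776.8 s = 112.95 min.
Node shift per orbit = (6776.8/86166) × 360° = 28.31°.
Equatorial spacing = 28.31 × 111.2 km/° = 3148 km.
At 25° latitude, spacing = 3148 × cos(25°) = 2853 km.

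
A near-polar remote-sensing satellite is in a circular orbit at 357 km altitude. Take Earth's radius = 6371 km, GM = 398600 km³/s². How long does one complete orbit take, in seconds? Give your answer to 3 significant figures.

5490 seconds

Semi-major axis a = 6371 + 357 = 6728 km. Period T = 2π√(a³/μ) = 2π√(6728³/398600) = 5492.1 s = 91.54 min.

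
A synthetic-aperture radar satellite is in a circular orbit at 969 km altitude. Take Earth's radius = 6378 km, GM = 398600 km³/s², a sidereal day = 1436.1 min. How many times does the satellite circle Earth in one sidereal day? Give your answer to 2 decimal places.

Semi-major axis a = 6378 + 969 = 7347 km. Period T = 2π√(a³/μ) = 2π√(7347³/398600) = 6267.2 s = 104.45 min.
Orbits per sidereal day = 86166 / 6267.2 = 13.749.

13.75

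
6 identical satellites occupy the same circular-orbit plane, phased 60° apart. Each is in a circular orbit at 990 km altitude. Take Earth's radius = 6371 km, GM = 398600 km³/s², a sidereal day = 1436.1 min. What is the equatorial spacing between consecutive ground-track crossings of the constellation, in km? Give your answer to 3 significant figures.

Semi-major axis a = 6371 + 990 = 7361 km. Period T = 2π√(a³/μ) = 2π√(7361³/398600) = 6285.2 s = 104.75 min.
Single-satellite node shift = (6285.2/86166) × 360° = 26.26°.
With 6 satellites evenly phased, successive equator crossings are 26.26/6 = 4.377° apart.
That is 4.377 × 111.2 = 487 km at the equator.

487 km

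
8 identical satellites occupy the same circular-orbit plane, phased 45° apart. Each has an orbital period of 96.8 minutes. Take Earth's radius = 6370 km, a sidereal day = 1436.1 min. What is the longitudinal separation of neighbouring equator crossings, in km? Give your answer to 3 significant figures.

T = 96.8 min = 5808.0 s.
Single-satellite node shift = (5808.0/86166) × 360° = 24.27°.
With 8 satellites evenly phased, successive equator crossings are 24.27/8 = 3.033° apart.
That is 3.033 × 111.2 = 337 km at the equator.

337 km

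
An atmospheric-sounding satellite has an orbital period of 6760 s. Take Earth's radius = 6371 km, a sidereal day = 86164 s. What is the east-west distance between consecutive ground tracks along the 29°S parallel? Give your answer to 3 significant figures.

Node shift per orbit = (6760.0/86164) × 360° = 28.24°.
Equatorial spacing = 28.24 × 111.2 km/° = 3141 km.
At 29° latitude, spacing = 3141 × cos(29°) = 2747 km.

2750 km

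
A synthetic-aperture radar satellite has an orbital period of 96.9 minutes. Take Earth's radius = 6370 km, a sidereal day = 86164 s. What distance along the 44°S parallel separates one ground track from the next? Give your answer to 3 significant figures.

T = 96.9 min = 5814.0 s.
Node shift per orbit = (5814.0/86164) × 360° = 24.29°.
Equatorial spacing = 24.29 × 111.2 km/° = 2701 km.
At 44° latitude, spacing = 2701 × cos(44°) = 1943 km.

1940 km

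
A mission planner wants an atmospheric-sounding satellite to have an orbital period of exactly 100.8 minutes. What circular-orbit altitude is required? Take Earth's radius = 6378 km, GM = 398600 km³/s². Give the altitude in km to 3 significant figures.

797 km

T = 100.8 min = 6048.0 s.
From T = 2π√(a³/μ): a = (μ T²/4π²)^(1/3) = (398600 × 6048.0² / 4π²)^(1/3) = 7175 km.
Altitude h = a − R = 7175 − 6378 = 797 km.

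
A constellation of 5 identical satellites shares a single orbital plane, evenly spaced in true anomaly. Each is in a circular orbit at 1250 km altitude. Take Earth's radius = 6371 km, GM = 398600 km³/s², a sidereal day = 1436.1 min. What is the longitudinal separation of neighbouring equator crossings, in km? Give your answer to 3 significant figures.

615 km

Semi-major axis a = 6371 + 1250 = 7621 km. Period T = 2π√(a³/μ) = 2π√(7621³/398600) = 6621.1 s = 110.35 min.
Single-satellite node shift = (6621.1/86166) × 360° = 27.66°.
With 5 satellites evenly phased, successive equator crossings are 27.66/5 = 5.533° apart.
That is 5.533 × 111.2 = 615 km at the equator.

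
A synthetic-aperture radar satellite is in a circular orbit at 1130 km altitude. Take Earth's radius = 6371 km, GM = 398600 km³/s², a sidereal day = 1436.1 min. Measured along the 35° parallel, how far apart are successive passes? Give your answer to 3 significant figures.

Semi-major axis a = 6371 + 1130 = 7501 km. Period T = 2π√(a³/μ) = 2π√(7501³/398600) = 6465.3 s = 107.76 min.
Node shift per orbit = (6465.3/86166) × 360° = 27.01°.
Equatorial spacing = 27.01 × 111.2 km/° = 3004 km.
At 35° latitude, spacing = 3004 × cos(35°) = 2460 km.

2460 km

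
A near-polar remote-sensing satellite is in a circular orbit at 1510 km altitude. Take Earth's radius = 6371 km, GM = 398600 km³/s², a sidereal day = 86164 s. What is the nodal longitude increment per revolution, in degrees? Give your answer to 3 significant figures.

29.1°

Semi-major axis a = 6371 + 1510 = 7881 km. Period T = 2π√(a³/μ) = 2π√(7881³/398600) = 6962.8 s = 116.05 min.
During one orbit Earth rotates (6962.8 / 86164) × 360° = 29.09°.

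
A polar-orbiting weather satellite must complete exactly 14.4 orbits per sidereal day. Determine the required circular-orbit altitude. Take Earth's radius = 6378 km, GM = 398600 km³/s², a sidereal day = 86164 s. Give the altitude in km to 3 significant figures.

Required period T = 86164 / 14.4 = 5983.6 s.
From T = 2π√(a³/μ): a = (μ T²/4π²)^(1/3) = (398600 × 5983.6² / 4π²)^(1/3) = 7124 km.
Altitude h = a − R = 7124 − 6378 = 746 km.

746 km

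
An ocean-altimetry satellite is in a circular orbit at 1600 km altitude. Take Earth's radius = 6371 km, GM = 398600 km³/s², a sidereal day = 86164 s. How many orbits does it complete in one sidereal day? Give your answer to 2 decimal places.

Semi-major axis a = 6371 + 1600 = 7971 km. Period T = 2π√(a³/μ) = 2π√(7971³/398600) = 7082.4 s = 118.04 min.
Orbits per sidereal day = 86164 / 7082.4 = 12.166.

12.17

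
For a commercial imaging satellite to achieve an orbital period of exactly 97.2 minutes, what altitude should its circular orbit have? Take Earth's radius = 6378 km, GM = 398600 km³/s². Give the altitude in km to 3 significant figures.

625 km

T = 97.2 min = 5832.0 s.
From T = 2π√(a³/μ): a = (μ T²/4π²)^(1/3) = (398600 × 5832.0² / 4π²)^(1/3) = 7003 km.
Altitude h = a − R = 7003 − 6378 = 625 km.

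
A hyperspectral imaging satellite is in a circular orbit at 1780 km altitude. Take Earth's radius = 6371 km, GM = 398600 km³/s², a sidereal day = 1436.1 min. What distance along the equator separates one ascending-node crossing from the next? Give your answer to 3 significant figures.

3400 km

Semi-major axis a = 6371 + 1780 = 8151 km. Period T = 2π√(a³/μ) = 2π√(8151³/398600) = 7323.6 s = 122.06 min.
During one orbit Earth rotates (7323.6 / 86166) × 360° = 30.60°.
At the equator that is 30.60° × (2π·6371/360) km/° = 30.60 × 111.2 = 3402 km.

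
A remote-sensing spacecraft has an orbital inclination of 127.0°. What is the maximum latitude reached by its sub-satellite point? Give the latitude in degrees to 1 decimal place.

Retrograde orbit: the ground track reaches ±(180° − i) = ±(180 − 127.0) = ±53.0°.

53.0°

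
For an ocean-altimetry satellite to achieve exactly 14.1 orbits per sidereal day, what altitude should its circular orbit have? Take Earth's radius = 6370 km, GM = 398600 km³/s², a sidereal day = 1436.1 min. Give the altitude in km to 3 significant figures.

854 km

Required period T = 86166 / 14.1 = 6111.1 s.
From T = 2π√(a³/μ): a = (μ T²/4π²)^(1/3) = (398600 × 6111.1² / 4π²)^(1/3) = 7224 km.
Altitude h = a − R = 7224 − 6370 = 854 km.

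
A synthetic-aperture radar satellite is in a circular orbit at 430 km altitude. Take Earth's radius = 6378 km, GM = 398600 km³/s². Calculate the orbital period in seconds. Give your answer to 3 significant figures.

Semi-major axis a = 6378 + 430 = 6808 km. Period T = 2π√(a³/μ) = 2π√(6808³/398600) = 5590.4 s = 93.17 min.

5590 seconds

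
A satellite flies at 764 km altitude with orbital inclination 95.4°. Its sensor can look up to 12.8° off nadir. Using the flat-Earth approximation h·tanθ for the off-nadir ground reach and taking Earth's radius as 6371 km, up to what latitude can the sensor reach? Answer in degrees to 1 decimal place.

86.2°

Retrograde orbit: the ground track reaches ±(180° − i) = ±(180 − 95.4) = ±84.6°.
Sensor half-swath on the ground ≈ 764·tan(12.8°) = 174 km = 1.56° of latitude.
Maximum observable latitude ≈ 84.6 + 1.56 = 86.2°.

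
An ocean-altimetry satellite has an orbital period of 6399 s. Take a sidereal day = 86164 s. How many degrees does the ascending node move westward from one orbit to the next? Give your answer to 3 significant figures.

26.7°

During one orbit Earth rotates (6399.0 / 86164) × 360° = 26.74°.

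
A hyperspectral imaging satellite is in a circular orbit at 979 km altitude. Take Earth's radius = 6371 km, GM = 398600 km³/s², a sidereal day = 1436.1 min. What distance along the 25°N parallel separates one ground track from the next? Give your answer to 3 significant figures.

2640 km

Semi-major axis a = 6371 + 979 = 7350 km. Period T = 2π√(a³/μ) = 2π√(7350³/398600) = 6271.1 s = 104.52 min.
Node shift per orbit = (6271.1/86166) × 360° = 26.20°.
Equatorial spacing = 26.20 × 111.2 km/° = 2913 km.
At 25° latitude, spacing = 2913 × cos(25°) = 2640 km.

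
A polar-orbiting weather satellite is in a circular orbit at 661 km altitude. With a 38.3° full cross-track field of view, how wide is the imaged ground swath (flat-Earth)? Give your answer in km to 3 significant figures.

Half-angle = 38.3°/2 = 19.15°.
Swath width ≈ 2h·tan(θ/2) = 2 × 661 × tan(19.15°) = 459.1 km.

459 km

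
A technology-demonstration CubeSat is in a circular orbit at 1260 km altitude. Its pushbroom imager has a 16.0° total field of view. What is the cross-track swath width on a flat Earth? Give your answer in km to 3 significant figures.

Half-angle = 16.0°/2 = 8°.
Swath width ≈ 2h·tan(θ/2) = 2 × 1260 × tan(8°) = 354.2 km.

354 km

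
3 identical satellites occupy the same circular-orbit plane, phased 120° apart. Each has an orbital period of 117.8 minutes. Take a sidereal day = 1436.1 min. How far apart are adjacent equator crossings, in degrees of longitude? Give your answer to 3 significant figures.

9.84°

T = 117.8 min = 7068.0 s.
Single-satellite node shift = (7068.0/86166) × 360° = 29.53°.
With 3 satellites evenly phased, successive equator crossings are 29.53/3 = 9.843° apart.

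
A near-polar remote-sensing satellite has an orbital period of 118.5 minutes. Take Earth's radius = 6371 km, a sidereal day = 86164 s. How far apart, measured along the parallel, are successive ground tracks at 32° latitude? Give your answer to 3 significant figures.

T = 118.5 min = 7110.0 s.
Node shift per orbit = (7110.0/86164) × 360° = 29.71°.
Equatorial spacing = 29.71 × 111.2 km/° = 3303 km.
At 32° latitude, spacing = 3303 × cos(32°) = 2801 km.

2800 km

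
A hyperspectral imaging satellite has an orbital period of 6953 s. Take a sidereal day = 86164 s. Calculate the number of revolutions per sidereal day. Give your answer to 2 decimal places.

12.39

Orbits per sidereal day = 86164 / 6953.0 = 12.392.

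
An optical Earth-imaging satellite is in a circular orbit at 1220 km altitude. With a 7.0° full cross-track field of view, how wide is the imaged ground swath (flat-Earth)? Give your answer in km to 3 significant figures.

Half-angle = 7.0°/2 = 3.5°.
Swath width ≈ 2h·tan(θ/2) = 2 × 1220 × tan(3.5°) = 149.2 km.

149 km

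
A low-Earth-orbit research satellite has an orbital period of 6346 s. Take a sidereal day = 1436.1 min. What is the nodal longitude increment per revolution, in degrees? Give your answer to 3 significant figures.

26.5°

During one orbit Earth rotates (6346.0 / 86166) × 360° = 26.51°.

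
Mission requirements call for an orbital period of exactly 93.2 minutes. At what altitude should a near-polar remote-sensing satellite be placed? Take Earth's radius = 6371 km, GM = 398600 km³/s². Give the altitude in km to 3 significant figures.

T = 93.2 min = 5592.0 s.
From T = 2π√(a³/μ): a = (μ T²/4π²)^(1/3) = (398600 × 5592.0² / 4π²)^(1/3) = 6809 km.
Altitude h = a − R = 6809 − 6371 = 438 km.

438 km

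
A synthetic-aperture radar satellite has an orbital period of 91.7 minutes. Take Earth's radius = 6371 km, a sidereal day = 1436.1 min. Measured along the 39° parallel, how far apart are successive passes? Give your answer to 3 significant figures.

1990 km

T = 91.7 min = 5502.0 s.
Node shift per orbit = (5502.0/86166) × 360° = 22.99°.
Equatorial spacing = 22.99 × 111.2 km/° = 2556 km.
At 39° latitude, spacing = 2556 × cos(39°) = 1986 km.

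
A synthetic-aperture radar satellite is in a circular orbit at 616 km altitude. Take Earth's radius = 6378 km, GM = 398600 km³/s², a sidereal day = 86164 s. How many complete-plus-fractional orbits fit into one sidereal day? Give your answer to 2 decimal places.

14.80

Semi-major axis a = 6378 + 616 = 6994 km. Period T = 2π√(a³/μ) = 2π√(6994³/398600) = 5821.0 s = 97.02 min.
Orbits per sidereal day = 86164 / 5821.0 = 14.802.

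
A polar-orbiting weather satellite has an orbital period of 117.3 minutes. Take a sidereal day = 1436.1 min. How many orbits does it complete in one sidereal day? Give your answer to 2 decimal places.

12.24

T = 117.3 min = 7038.0 s.
Orbits per sidereal day = 86166 / 7038.0 = 12.243.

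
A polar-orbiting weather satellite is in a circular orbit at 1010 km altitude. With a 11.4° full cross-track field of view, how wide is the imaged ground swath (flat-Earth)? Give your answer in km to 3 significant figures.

202 km

Half-angle = 11.4°/2 = 5.7°.
Swath width ≈ 2h·tan(θ/2) = 2 × 1010 × tan(5.7°) = 201.6 km.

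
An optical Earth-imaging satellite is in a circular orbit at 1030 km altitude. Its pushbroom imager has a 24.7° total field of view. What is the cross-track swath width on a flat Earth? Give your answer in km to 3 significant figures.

Half-angle = 24.7°/2 = 12.35°.
Swath width ≈ 2h·tan(θ/2) = 2 × 1030 × tan(12.35°) = 451.0 km.

451 km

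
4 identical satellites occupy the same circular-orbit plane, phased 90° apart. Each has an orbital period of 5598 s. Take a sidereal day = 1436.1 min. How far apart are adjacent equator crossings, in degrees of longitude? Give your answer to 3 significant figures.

5.85°

Single-satellite node shift = (5598.0/86166) × 360° = 23.39°.
With 4 satellites evenly phased, successive equator crossings are 23.39/4 = 5.847° apart.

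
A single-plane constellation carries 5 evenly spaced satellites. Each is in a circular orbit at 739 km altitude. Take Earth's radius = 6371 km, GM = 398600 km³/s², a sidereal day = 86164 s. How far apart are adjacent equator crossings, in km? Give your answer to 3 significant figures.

554 km

Semi-major axis a = 6371 + 739 = 7110 km. Period T = 2π√(a³/μ) = 2π√(7110³/398600) = 5966.4 s = 99.44 min.
Single-satellite node shift = (5966.4/86164) × 360° = 24.93°.
With 5 satellites evenly phased, successive equator crossings are 24.93/5 = 4.986° apart.
That is 4.986 × 111.2 = 554 km at the equator.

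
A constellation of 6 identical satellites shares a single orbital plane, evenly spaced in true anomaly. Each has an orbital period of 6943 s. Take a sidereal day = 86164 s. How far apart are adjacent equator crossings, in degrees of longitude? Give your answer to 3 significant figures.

4.83°

Single-satellite node shift = (6943.0/86164) × 360° = 29.01°.
With 6 satellites evenly phased, successive equator crossings are 29.01/6 = 4.835° apart.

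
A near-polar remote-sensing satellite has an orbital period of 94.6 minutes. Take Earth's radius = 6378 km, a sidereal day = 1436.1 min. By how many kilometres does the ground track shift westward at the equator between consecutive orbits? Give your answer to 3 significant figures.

T = 94.6 min = 5676.0 s.
During one orbit Earth rotates (5676.0 / 86166) × 360° = 23.71°.
At the equator that is 23.71° × (2π·6378/360) km/° = 23.71 × 111.3 = 2640 km.

2640 km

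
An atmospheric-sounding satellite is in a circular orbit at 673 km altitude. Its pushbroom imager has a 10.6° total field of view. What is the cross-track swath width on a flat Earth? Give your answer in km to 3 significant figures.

125 km

Half-angle = 10.6°/2 = 5.3°.
Swath width ≈ 2h·tan(θ/2) = 2 × 673 × tan(5.3°) = 124.9 km.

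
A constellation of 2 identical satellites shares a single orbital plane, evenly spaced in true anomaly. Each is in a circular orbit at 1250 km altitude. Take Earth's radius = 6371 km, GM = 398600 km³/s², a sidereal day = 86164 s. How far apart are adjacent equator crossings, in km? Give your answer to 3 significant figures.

Semi-major axis a = 6371 + 1250 = 7621 km. Period T = 2π√(a³/μ) = 2π√(7621³/398600) = 6621.1 s = 110.35 min.
Single-satellite node shift = (6621.1/86164) × 360° = 27.66°.
With 2 satellites evenly phased, successive equator crossings are 27.66/2 = 13.832° apart.
That is 13.832 × 111.2 = 1538 km at the equator.

1540 km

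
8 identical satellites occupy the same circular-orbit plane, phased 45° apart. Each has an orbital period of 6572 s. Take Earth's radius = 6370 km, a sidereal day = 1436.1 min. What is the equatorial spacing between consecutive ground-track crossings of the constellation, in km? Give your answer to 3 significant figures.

382 km

Single-satellite node shift = (6572.0/86166) × 360° = 27.46°.
With 8 satellites evenly phased, successive equator crossings are 27.46/8 = 3.432° apart.
That is 3.432 × 111.2 = 382 km at the equator.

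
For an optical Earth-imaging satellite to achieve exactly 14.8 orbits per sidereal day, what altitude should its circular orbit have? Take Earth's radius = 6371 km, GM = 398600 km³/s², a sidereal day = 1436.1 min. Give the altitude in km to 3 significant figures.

624 km

Required period T = 86166 / 14.8 = 5822.0 s.
From T = 2π√(a³/μ): a = (μ T²/4π²)^(1/3) = (398600 × 5822.0² / 4π²)^(1/3) = 6995 km.
Altitude h = a − R = 6995 − 6371 = 624 km.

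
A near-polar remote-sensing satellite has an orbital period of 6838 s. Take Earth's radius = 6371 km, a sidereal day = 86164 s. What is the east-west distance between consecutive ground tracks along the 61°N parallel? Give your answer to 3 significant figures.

1540 km

Node shift per orbit = (6838.0/86164) × 360° = 28.57°.
Equatorial spacing = 28.57 × 111.2 km/° = 3177 km.
At 61° latitude, spacing = 3177 × cos(61°) = 1540 km.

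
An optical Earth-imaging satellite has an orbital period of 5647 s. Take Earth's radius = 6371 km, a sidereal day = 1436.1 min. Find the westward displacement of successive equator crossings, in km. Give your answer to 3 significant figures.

2620 km

During one orbit Earth rotates (5647.0 / 86166) × 360° = 23.59°.
At the equator that is 23.59° × (2π·6371/360) km/° = 23.59 × 111.2 = 2623 km.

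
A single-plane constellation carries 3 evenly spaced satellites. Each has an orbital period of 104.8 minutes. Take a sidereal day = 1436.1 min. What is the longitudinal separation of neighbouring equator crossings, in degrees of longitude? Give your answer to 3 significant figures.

T = 104.8 min = 6288.0 s.
Single-satellite node shift = (6288.0/86166) × 360° = 26.27°.
With 3 satellites evenly phased, successive equator crossings are 26.27/3 = 8.757° apart.

8.76°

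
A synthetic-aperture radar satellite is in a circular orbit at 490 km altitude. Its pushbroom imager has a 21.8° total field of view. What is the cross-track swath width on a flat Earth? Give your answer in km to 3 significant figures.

189 km

Half-angle = 21.8°/2 = 10.9°.
Swath width ≈ 2h·tan(θ/2) = 2 × 490 × tan(10.9°) = 188.7 km.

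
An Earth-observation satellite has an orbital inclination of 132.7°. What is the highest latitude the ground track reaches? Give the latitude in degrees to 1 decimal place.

47.3°

Retrograde orbit: the ground track reaches ±(180° − i) = ±(180 − 132.7) = ±47.3°.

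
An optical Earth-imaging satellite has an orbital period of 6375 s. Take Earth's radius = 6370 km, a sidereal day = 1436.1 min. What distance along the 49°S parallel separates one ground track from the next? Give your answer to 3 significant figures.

Node shift per orbit = (6375.0/86166) × 360° = 26.63°.
Equatorial spacing = 26.63 × 111.2 km/° = 2961 km.
At 49° latitude, spacing = 2961 × cos(49°) = 1943 km.

1940 km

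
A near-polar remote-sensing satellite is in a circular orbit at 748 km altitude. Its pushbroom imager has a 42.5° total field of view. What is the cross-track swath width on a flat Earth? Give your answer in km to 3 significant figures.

582 km

Half-angle = 42.5°/2 = 21.25°.
Swath width ≈ 2h·tan(θ/2) = 2 × 748 × tan(21.25°) = 581.8 km.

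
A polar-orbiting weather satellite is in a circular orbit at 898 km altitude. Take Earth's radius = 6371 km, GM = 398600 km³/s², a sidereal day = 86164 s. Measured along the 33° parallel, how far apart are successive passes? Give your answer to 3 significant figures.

Semi-major axis a = 6371 + 898 = 7269 km. Period T = 2π√(a³/μ) = 2π√(7269³/398600) = 6167.7 s = 102.79 min.
Node shift per orbit = (6167.7/86164) × 360° = 25.77°.
Equatorial spacing = 25.77 × 111.2 km/° = 2865 km.
At 33° latitude, spacing = 2865 × cos(33°) = 2403 km.

2400 km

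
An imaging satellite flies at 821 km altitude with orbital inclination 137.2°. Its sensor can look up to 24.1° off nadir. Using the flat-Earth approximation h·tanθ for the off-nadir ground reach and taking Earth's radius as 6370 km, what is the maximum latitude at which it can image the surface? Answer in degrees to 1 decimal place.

46.1°

Retrograde orbit: the ground track reaches ±(180° − i) = ±(180 − 137.2) = ±42.8°.
Sensor half-swath on the ground ≈ 821·tan(24.1°) = 367 km = 3.30° of latitude.
Maximum observable latitude ≈ 42.8 + 3.30 = 46.1°.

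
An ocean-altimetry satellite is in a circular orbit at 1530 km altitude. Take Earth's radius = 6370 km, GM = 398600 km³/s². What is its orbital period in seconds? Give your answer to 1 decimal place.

6988.0 seconds

Semi-major axis a = 6370 + 1530 = 7900 km. Period T = 2π√(a³/μ) = 2π√(7900³/398600) = 6988.0 s = 116.47 min.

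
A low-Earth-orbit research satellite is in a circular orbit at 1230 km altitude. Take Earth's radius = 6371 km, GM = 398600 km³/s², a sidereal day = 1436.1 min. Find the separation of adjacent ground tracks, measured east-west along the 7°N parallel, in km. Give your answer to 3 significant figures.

3040 km

Semi-major axis a = 6371 + 1230 = 7601 km. Period T = 2π√(a³/μ) = 2π√(7601³/398600) = 6595.0 s = 109.92 min.
Node shift per orbit = (6595.0/86166) × 360° = 27.55°.
Equatorial spacing = 27.55 × 111.2 km/° = 3064 km.
At 7° latitude, spacing = 3064 × cos(7°) = 3041 km.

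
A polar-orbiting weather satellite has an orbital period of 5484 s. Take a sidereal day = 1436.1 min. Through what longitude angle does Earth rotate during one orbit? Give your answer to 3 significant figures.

During one orbit Earth rotates (5484.0 / 86166) × 360° = 22.91°.

22.9°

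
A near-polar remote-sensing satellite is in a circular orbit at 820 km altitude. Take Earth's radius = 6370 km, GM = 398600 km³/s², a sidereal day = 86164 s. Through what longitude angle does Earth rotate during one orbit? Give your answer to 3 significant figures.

Semi-major axis a = 6370 + 820 = 7190 km. Period T = 2π√(a³/μ) = 2π√(7190³/398600) = 6067.4 s = 101.12 min.
During one orbit Earth rotates (6067.4 / 86164) × 360° = 25.35°.

25.4°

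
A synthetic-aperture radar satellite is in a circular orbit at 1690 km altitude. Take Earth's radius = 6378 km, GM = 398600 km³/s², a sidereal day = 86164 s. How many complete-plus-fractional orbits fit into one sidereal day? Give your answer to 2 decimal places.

11.95

Semi-major axis a = 6378 + 1690 = 8068 km. Period T = 2π√(a³/μ) = 2π√(8068³/398600) = 7212.1 s = 120.20 min.
Orbits per sidereal day = 86164 / 7212.1 = 11.947.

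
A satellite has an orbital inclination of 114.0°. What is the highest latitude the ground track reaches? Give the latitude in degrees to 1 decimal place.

Retrograde orbit: the ground track reaches ±(180° − i) = ±(180 − 114.0) = ±66.0°.

66.0°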